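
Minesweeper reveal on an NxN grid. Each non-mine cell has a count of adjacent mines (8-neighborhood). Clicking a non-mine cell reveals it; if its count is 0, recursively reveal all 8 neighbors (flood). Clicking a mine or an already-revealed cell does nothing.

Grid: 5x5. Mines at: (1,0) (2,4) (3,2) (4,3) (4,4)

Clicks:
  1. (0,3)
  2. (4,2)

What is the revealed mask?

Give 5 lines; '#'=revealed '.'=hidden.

Answer: .####
.####
.###.
.....
..#..

Derivation:
Click 1 (0,3) count=0: revealed 11 new [(0,1) (0,2) (0,3) (0,4) (1,1) (1,2) (1,3) (1,4) (2,1) (2,2) (2,3)] -> total=11
Click 2 (4,2) count=2: revealed 1 new [(4,2)] -> total=12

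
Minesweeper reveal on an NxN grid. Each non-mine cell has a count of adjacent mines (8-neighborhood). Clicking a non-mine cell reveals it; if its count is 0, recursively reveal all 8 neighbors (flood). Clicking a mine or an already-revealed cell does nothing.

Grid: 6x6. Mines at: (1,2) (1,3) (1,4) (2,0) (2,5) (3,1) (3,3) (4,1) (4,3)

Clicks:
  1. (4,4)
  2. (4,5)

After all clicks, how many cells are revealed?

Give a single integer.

Click 1 (4,4) count=2: revealed 1 new [(4,4)] -> total=1
Click 2 (4,5) count=0: revealed 5 new [(3,4) (3,5) (4,5) (5,4) (5,5)] -> total=6

Answer: 6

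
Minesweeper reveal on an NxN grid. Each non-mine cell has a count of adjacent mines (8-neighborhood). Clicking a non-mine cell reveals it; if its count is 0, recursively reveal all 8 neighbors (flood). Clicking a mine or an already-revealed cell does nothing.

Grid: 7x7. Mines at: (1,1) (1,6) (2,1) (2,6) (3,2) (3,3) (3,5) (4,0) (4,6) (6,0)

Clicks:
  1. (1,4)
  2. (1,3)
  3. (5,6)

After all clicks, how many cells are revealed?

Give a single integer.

Answer: 13

Derivation:
Click 1 (1,4) count=0: revealed 12 new [(0,2) (0,3) (0,4) (0,5) (1,2) (1,3) (1,4) (1,5) (2,2) (2,3) (2,4) (2,5)] -> total=12
Click 2 (1,3) count=0: revealed 0 new [(none)] -> total=12
Click 3 (5,6) count=1: revealed 1 new [(5,6)] -> total=13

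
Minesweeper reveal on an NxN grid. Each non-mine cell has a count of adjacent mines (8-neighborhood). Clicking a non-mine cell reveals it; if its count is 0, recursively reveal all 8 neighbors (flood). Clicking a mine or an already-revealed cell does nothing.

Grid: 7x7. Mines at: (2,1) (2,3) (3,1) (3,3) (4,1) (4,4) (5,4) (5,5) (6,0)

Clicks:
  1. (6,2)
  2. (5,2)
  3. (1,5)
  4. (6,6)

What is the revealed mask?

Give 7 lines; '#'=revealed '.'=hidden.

Answer: #######
#######
....###
....###
.....##
.###...
.###..#

Derivation:
Click 1 (6,2) count=0: revealed 6 new [(5,1) (5,2) (5,3) (6,1) (6,2) (6,3)] -> total=6
Click 2 (5,2) count=1: revealed 0 new [(none)] -> total=6
Click 3 (1,5) count=0: revealed 22 new [(0,0) (0,1) (0,2) (0,3) (0,4) (0,5) (0,6) (1,0) (1,1) (1,2) (1,3) (1,4) (1,5) (1,6) (2,4) (2,5) (2,6) (3,4) (3,5) (3,6) (4,5) (4,6)] -> total=28
Click 4 (6,6) count=1: revealed 1 new [(6,6)] -> total=29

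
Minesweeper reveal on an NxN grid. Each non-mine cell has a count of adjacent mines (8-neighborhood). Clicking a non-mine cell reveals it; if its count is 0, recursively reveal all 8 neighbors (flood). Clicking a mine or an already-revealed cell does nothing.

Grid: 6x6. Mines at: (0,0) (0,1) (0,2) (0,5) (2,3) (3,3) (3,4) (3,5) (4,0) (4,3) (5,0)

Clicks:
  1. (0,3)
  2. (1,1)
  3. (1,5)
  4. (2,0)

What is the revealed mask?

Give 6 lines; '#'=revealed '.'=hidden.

Click 1 (0,3) count=1: revealed 1 new [(0,3)] -> total=1
Click 2 (1,1) count=3: revealed 1 new [(1,1)] -> total=2
Click 3 (1,5) count=1: revealed 1 new [(1,5)] -> total=3
Click 4 (2,0) count=0: revealed 8 new [(1,0) (1,2) (2,0) (2,1) (2,2) (3,0) (3,1) (3,2)] -> total=11

Answer: ...#..
###..#
###...
###...
......
......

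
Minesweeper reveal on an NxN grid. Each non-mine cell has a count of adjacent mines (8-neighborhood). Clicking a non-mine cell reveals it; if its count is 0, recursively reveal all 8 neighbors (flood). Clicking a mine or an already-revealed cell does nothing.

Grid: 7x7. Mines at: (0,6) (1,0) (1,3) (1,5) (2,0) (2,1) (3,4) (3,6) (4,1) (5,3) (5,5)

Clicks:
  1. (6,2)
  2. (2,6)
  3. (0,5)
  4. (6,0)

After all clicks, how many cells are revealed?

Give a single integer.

Answer: 8

Derivation:
Click 1 (6,2) count=1: revealed 1 new [(6,2)] -> total=1
Click 2 (2,6) count=2: revealed 1 new [(2,6)] -> total=2
Click 3 (0,5) count=2: revealed 1 new [(0,5)] -> total=3
Click 4 (6,0) count=0: revealed 5 new [(5,0) (5,1) (5,2) (6,0) (6,1)] -> total=8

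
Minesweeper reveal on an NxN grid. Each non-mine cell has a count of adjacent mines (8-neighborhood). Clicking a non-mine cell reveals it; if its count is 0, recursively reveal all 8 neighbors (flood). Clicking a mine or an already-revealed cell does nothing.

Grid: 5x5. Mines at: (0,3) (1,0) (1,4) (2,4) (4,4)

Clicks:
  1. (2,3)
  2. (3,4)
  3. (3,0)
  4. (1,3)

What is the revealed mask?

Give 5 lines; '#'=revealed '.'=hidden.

Answer: .....
.###.
####.
#####
####.

Derivation:
Click 1 (2,3) count=2: revealed 1 new [(2,3)] -> total=1
Click 2 (3,4) count=2: revealed 1 new [(3,4)] -> total=2
Click 3 (3,0) count=0: revealed 14 new [(1,1) (1,2) (1,3) (2,0) (2,1) (2,2) (3,0) (3,1) (3,2) (3,3) (4,0) (4,1) (4,2) (4,3)] -> total=16
Click 4 (1,3) count=3: revealed 0 new [(none)] -> total=16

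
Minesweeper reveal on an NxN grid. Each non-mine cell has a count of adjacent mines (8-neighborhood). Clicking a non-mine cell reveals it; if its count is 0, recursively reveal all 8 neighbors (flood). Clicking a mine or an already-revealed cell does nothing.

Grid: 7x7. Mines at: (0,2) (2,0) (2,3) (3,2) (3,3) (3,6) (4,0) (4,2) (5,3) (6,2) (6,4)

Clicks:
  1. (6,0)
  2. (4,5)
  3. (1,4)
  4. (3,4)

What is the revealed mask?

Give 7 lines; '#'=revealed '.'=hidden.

Answer: .......
....#..
.......
....#..
.....#.
##.....
##.....

Derivation:
Click 1 (6,0) count=0: revealed 4 new [(5,0) (5,1) (6,0) (6,1)] -> total=4
Click 2 (4,5) count=1: revealed 1 new [(4,5)] -> total=5
Click 3 (1,4) count=1: revealed 1 new [(1,4)] -> total=6
Click 4 (3,4) count=2: revealed 1 new [(3,4)] -> total=7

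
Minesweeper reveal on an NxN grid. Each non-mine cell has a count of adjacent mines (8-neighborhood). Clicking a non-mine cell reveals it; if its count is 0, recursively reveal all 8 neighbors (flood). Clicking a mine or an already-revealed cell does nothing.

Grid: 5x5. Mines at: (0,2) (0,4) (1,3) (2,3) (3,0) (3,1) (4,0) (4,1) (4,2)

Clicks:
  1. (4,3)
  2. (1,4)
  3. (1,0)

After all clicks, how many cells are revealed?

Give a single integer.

Answer: 8

Derivation:
Click 1 (4,3) count=1: revealed 1 new [(4,3)] -> total=1
Click 2 (1,4) count=3: revealed 1 new [(1,4)] -> total=2
Click 3 (1,0) count=0: revealed 6 new [(0,0) (0,1) (1,0) (1,1) (2,0) (2,1)] -> total=8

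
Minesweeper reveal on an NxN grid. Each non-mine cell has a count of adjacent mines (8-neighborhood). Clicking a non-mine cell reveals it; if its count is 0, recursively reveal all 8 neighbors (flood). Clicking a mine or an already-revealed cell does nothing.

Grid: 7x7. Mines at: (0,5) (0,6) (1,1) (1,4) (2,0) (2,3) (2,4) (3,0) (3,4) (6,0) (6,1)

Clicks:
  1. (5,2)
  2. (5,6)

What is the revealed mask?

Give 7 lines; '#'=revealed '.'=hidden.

Click 1 (5,2) count=1: revealed 1 new [(5,2)] -> total=1
Click 2 (5,6) count=0: revealed 25 new [(1,5) (1,6) (2,5) (2,6) (3,1) (3,2) (3,3) (3,5) (3,6) (4,1) (4,2) (4,3) (4,4) (4,5) (4,6) (5,1) (5,3) (5,4) (5,5) (5,6) (6,2) (6,3) (6,4) (6,5) (6,6)] -> total=26

Answer: .......
.....##
.....##
.###.##
.######
.######
..#####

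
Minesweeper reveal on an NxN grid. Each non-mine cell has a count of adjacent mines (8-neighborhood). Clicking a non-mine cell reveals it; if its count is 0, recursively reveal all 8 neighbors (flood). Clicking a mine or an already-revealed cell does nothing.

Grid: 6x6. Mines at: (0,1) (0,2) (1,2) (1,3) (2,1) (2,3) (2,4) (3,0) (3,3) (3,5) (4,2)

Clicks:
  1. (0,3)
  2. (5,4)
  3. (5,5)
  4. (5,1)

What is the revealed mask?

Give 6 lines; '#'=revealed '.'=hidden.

Click 1 (0,3) count=3: revealed 1 new [(0,3)] -> total=1
Click 2 (5,4) count=0: revealed 6 new [(4,3) (4,4) (4,5) (5,3) (5,4) (5,5)] -> total=7
Click 3 (5,5) count=0: revealed 0 new [(none)] -> total=7
Click 4 (5,1) count=1: revealed 1 new [(5,1)] -> total=8

Answer: ...#..
......
......
......
...###
.#.###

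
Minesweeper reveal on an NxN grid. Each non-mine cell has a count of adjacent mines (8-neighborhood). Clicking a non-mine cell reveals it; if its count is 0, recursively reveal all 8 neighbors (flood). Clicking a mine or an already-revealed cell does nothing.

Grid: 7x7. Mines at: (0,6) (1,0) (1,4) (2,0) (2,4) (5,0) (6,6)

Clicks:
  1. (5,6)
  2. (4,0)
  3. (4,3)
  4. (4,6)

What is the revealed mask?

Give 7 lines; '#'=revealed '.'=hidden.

Click 1 (5,6) count=1: revealed 1 new [(5,6)] -> total=1
Click 2 (4,0) count=1: revealed 1 new [(4,0)] -> total=2
Click 3 (4,3) count=0: revealed 35 new [(0,1) (0,2) (0,3) (1,1) (1,2) (1,3) (1,5) (1,6) (2,1) (2,2) (2,3) (2,5) (2,6) (3,1) (3,2) (3,3) (3,4) (3,5) (3,6) (4,1) (4,2) (4,3) (4,4) (4,5) (4,6) (5,1) (5,2) (5,3) (5,4) (5,5) (6,1) (6,2) (6,3) (6,4) (6,5)] -> total=37
Click 4 (4,6) count=0: revealed 0 new [(none)] -> total=37

Answer: .###...
.###.##
.###.##
.######
#######
.######
.#####.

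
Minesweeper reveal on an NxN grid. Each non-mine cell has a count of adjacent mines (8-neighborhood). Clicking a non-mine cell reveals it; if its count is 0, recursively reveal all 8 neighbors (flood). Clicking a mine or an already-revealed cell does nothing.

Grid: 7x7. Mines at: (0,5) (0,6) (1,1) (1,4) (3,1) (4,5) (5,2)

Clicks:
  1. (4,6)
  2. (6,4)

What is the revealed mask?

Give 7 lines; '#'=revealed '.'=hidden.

Click 1 (4,6) count=1: revealed 1 new [(4,6)] -> total=1
Click 2 (6,4) count=0: revealed 8 new [(5,3) (5,4) (5,5) (5,6) (6,3) (6,4) (6,5) (6,6)] -> total=9

Answer: .......
.......
.......
.......
......#
...####
...####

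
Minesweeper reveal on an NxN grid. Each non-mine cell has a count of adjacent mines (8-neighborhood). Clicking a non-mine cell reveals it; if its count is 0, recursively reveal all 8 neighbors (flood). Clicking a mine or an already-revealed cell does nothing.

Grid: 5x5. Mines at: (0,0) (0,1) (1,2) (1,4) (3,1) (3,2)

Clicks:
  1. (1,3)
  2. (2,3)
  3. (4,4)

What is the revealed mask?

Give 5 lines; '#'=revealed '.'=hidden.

Answer: .....
...#.
...##
...##
...##

Derivation:
Click 1 (1,3) count=2: revealed 1 new [(1,3)] -> total=1
Click 2 (2,3) count=3: revealed 1 new [(2,3)] -> total=2
Click 3 (4,4) count=0: revealed 5 new [(2,4) (3,3) (3,4) (4,3) (4,4)] -> total=7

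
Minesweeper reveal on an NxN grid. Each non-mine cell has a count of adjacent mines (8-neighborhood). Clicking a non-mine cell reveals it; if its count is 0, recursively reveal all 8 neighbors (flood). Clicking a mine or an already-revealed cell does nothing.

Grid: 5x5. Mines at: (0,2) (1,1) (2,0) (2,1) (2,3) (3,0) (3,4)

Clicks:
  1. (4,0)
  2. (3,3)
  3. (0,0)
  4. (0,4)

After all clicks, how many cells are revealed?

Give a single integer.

Click 1 (4,0) count=1: revealed 1 new [(4,0)] -> total=1
Click 2 (3,3) count=2: revealed 1 new [(3,3)] -> total=2
Click 3 (0,0) count=1: revealed 1 new [(0,0)] -> total=3
Click 4 (0,4) count=0: revealed 4 new [(0,3) (0,4) (1,3) (1,4)] -> total=7

Answer: 7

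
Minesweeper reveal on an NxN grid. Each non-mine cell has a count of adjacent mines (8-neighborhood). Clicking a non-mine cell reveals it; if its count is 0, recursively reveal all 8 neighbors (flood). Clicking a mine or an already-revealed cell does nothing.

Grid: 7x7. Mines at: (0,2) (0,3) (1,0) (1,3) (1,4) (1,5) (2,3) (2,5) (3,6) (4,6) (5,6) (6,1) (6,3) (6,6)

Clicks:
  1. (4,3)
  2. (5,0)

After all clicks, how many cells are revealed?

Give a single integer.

Click 1 (4,3) count=0: revealed 21 new [(2,0) (2,1) (2,2) (3,0) (3,1) (3,2) (3,3) (3,4) (3,5) (4,0) (4,1) (4,2) (4,3) (4,4) (4,5) (5,0) (5,1) (5,2) (5,3) (5,4) (5,5)] -> total=21
Click 2 (5,0) count=1: revealed 0 new [(none)] -> total=21

Answer: 21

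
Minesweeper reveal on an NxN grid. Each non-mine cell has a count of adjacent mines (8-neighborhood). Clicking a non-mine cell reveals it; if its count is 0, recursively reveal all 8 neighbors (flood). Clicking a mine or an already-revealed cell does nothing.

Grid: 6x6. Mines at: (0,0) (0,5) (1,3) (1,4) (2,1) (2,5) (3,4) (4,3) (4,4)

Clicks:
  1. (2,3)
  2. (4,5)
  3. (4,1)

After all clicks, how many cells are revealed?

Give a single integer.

Answer: 11

Derivation:
Click 1 (2,3) count=3: revealed 1 new [(2,3)] -> total=1
Click 2 (4,5) count=2: revealed 1 new [(4,5)] -> total=2
Click 3 (4,1) count=0: revealed 9 new [(3,0) (3,1) (3,2) (4,0) (4,1) (4,2) (5,0) (5,1) (5,2)] -> total=11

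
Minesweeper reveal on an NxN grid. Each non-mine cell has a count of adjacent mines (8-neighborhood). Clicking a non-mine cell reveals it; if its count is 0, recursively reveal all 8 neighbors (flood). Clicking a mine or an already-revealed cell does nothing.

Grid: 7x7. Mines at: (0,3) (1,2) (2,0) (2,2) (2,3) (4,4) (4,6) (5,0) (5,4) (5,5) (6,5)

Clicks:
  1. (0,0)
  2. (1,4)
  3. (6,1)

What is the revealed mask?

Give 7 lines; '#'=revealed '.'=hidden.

Answer: ##.....
##..#..
.......
.......
.......
.......
.#.....

Derivation:
Click 1 (0,0) count=0: revealed 4 new [(0,0) (0,1) (1,0) (1,1)] -> total=4
Click 2 (1,4) count=2: revealed 1 new [(1,4)] -> total=5
Click 3 (6,1) count=1: revealed 1 new [(6,1)] -> total=6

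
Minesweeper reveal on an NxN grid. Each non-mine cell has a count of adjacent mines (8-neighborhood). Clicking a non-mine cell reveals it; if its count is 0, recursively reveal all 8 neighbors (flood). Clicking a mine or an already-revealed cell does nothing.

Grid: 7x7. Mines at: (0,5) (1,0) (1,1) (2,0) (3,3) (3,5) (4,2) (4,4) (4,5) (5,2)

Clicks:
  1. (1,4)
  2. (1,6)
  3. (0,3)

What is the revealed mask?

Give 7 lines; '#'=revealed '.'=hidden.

Answer: ..###..
..###.#
..###..
.......
.......
.......
.......

Derivation:
Click 1 (1,4) count=1: revealed 1 new [(1,4)] -> total=1
Click 2 (1,6) count=1: revealed 1 new [(1,6)] -> total=2
Click 3 (0,3) count=0: revealed 8 new [(0,2) (0,3) (0,4) (1,2) (1,3) (2,2) (2,3) (2,4)] -> total=10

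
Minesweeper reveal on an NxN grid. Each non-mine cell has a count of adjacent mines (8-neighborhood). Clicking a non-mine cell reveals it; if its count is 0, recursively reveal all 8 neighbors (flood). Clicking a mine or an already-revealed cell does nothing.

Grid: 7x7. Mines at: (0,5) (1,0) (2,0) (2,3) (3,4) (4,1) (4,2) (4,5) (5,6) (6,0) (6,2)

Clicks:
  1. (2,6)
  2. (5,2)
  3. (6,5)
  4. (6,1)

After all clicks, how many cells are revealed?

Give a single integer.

Answer: 9

Derivation:
Click 1 (2,6) count=0: revealed 6 new [(1,5) (1,6) (2,5) (2,6) (3,5) (3,6)] -> total=6
Click 2 (5,2) count=3: revealed 1 new [(5,2)] -> total=7
Click 3 (6,5) count=1: revealed 1 new [(6,5)] -> total=8
Click 4 (6,1) count=2: revealed 1 new [(6,1)] -> total=9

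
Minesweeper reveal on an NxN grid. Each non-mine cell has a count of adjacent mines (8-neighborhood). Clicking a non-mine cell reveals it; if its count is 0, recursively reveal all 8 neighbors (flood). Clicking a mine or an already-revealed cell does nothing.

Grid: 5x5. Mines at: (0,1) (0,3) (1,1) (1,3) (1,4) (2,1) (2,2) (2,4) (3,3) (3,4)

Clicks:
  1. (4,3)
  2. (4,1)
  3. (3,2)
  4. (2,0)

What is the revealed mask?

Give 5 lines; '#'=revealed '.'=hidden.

Answer: .....
.....
#....
###..
####.

Derivation:
Click 1 (4,3) count=2: revealed 1 new [(4,3)] -> total=1
Click 2 (4,1) count=0: revealed 6 new [(3,0) (3,1) (3,2) (4,0) (4,1) (4,2)] -> total=7
Click 3 (3,2) count=3: revealed 0 new [(none)] -> total=7
Click 4 (2,0) count=2: revealed 1 new [(2,0)] -> total=8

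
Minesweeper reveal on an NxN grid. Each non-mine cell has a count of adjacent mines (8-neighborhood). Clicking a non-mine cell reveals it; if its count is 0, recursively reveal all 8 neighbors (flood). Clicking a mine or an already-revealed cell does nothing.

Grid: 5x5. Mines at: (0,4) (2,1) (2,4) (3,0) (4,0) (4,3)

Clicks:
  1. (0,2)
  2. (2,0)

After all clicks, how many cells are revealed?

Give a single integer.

Click 1 (0,2) count=0: revealed 8 new [(0,0) (0,1) (0,2) (0,3) (1,0) (1,1) (1,2) (1,3)] -> total=8
Click 2 (2,0) count=2: revealed 1 new [(2,0)] -> total=9

Answer: 9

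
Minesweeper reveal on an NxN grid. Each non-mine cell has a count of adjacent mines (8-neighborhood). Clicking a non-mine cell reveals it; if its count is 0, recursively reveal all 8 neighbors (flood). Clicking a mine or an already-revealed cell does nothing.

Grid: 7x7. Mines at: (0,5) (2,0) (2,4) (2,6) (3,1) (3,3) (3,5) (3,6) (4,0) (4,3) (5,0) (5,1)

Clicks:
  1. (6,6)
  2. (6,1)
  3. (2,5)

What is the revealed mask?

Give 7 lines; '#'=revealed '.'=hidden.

Answer: .......
.......
.....#.
.......
....###
..#####
.######

Derivation:
Click 1 (6,6) count=0: revealed 13 new [(4,4) (4,5) (4,6) (5,2) (5,3) (5,4) (5,5) (5,6) (6,2) (6,3) (6,4) (6,5) (6,6)] -> total=13
Click 2 (6,1) count=2: revealed 1 new [(6,1)] -> total=14
Click 3 (2,5) count=4: revealed 1 new [(2,5)] -> total=15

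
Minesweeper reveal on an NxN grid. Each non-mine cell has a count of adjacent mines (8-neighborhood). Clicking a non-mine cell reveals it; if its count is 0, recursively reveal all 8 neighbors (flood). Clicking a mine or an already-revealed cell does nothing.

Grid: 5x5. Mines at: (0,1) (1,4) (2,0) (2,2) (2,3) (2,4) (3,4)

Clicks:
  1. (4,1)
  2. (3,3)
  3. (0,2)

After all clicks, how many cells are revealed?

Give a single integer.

Answer: 9

Derivation:
Click 1 (4,1) count=0: revealed 8 new [(3,0) (3,1) (3,2) (3,3) (4,0) (4,1) (4,2) (4,3)] -> total=8
Click 2 (3,3) count=4: revealed 0 new [(none)] -> total=8
Click 3 (0,2) count=1: revealed 1 new [(0,2)] -> total=9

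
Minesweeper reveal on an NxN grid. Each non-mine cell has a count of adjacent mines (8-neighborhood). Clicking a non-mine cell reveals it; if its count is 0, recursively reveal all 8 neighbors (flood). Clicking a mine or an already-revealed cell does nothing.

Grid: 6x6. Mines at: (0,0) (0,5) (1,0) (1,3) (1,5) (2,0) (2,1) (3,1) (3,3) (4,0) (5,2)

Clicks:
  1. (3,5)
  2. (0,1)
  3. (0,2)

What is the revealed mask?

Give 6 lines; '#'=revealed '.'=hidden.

Answer: .##...
......
....##
....##
...###
...###

Derivation:
Click 1 (3,5) count=0: revealed 10 new [(2,4) (2,5) (3,4) (3,5) (4,3) (4,4) (4,5) (5,3) (5,4) (5,5)] -> total=10
Click 2 (0,1) count=2: revealed 1 new [(0,1)] -> total=11
Click 3 (0,2) count=1: revealed 1 new [(0,2)] -> total=12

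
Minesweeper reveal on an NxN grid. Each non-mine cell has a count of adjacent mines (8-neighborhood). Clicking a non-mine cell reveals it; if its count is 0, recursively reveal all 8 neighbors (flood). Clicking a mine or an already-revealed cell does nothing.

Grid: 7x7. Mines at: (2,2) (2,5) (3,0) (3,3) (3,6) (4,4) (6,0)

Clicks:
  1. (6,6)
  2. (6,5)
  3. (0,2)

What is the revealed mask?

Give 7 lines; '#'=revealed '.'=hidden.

Click 1 (6,6) count=0: revealed 17 new [(4,1) (4,2) (4,3) (4,5) (4,6) (5,1) (5,2) (5,3) (5,4) (5,5) (5,6) (6,1) (6,2) (6,3) (6,4) (6,5) (6,6)] -> total=17
Click 2 (6,5) count=0: revealed 0 new [(none)] -> total=17
Click 3 (0,2) count=0: revealed 16 new [(0,0) (0,1) (0,2) (0,3) (0,4) (0,5) (0,6) (1,0) (1,1) (1,2) (1,3) (1,4) (1,5) (1,6) (2,0) (2,1)] -> total=33

Answer: #######
#######
##.....
.......
.###.##
.######
.######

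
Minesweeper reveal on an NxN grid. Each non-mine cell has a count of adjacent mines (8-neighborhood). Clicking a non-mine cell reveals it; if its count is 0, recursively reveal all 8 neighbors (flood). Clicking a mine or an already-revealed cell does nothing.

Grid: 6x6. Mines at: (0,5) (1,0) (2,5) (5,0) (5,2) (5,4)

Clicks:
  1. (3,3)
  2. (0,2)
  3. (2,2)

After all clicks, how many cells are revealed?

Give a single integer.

Answer: 23

Derivation:
Click 1 (3,3) count=0: revealed 23 new [(0,1) (0,2) (0,3) (0,4) (1,1) (1,2) (1,3) (1,4) (2,0) (2,1) (2,2) (2,3) (2,4) (3,0) (3,1) (3,2) (3,3) (3,4) (4,0) (4,1) (4,2) (4,3) (4,4)] -> total=23
Click 2 (0,2) count=0: revealed 0 new [(none)] -> total=23
Click 3 (2,2) count=0: revealed 0 new [(none)] -> total=23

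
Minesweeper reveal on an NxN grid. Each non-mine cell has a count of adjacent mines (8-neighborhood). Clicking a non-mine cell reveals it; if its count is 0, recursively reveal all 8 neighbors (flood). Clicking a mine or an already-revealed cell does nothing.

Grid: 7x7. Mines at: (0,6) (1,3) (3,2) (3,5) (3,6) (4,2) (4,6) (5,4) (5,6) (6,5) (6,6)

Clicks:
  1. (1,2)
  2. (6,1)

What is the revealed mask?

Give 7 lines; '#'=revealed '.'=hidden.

Click 1 (1,2) count=1: revealed 1 new [(1,2)] -> total=1
Click 2 (6,1) count=0: revealed 20 new [(0,0) (0,1) (0,2) (1,0) (1,1) (2,0) (2,1) (2,2) (3,0) (3,1) (4,0) (4,1) (5,0) (5,1) (5,2) (5,3) (6,0) (6,1) (6,2) (6,3)] -> total=21

Answer: ###....
###....
###....
##.....
##.....
####...
####...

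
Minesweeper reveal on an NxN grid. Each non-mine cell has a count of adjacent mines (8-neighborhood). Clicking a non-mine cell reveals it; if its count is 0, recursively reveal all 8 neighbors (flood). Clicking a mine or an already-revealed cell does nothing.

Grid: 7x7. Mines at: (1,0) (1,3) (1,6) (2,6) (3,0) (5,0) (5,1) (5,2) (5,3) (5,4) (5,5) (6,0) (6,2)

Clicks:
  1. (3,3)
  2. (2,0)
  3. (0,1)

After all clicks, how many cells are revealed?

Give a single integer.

Click 1 (3,3) count=0: revealed 15 new [(2,1) (2,2) (2,3) (2,4) (2,5) (3,1) (3,2) (3,3) (3,4) (3,5) (4,1) (4,2) (4,3) (4,4) (4,5)] -> total=15
Click 2 (2,0) count=2: revealed 1 new [(2,0)] -> total=16
Click 3 (0,1) count=1: revealed 1 new [(0,1)] -> total=17

Answer: 17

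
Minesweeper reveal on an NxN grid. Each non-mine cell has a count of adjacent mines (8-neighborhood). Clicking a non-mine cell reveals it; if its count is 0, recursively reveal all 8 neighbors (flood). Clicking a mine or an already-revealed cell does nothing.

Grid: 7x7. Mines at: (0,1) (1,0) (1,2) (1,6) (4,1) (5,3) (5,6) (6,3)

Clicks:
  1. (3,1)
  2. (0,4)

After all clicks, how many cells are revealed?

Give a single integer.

Click 1 (3,1) count=1: revealed 1 new [(3,1)] -> total=1
Click 2 (0,4) count=0: revealed 21 new [(0,3) (0,4) (0,5) (1,3) (1,4) (1,5) (2,2) (2,3) (2,4) (2,5) (2,6) (3,2) (3,3) (3,4) (3,5) (3,6) (4,2) (4,3) (4,4) (4,5) (4,6)] -> total=22

Answer: 22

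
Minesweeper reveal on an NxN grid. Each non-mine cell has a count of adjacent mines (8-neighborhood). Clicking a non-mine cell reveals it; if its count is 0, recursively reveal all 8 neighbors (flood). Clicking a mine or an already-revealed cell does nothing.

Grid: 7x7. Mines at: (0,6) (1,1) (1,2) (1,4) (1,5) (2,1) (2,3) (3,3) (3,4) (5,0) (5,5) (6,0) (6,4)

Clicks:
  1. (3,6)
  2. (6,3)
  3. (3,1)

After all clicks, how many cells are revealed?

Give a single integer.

Answer: 8

Derivation:
Click 1 (3,6) count=0: revealed 6 new [(2,5) (2,6) (3,5) (3,6) (4,5) (4,6)] -> total=6
Click 2 (6,3) count=1: revealed 1 new [(6,3)] -> total=7
Click 3 (3,1) count=1: revealed 1 new [(3,1)] -> total=8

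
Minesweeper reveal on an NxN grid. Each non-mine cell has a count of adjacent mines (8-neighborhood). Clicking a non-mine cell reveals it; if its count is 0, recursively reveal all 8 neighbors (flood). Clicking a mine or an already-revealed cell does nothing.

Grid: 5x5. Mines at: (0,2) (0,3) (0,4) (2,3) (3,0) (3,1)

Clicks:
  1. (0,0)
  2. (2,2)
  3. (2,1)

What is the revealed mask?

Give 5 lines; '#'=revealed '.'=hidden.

Click 1 (0,0) count=0: revealed 6 new [(0,0) (0,1) (1,0) (1,1) (2,0) (2,1)] -> total=6
Click 2 (2,2) count=2: revealed 1 new [(2,2)] -> total=7
Click 3 (2,1) count=2: revealed 0 new [(none)] -> total=7

Answer: ##...
##...
###..
.....
.....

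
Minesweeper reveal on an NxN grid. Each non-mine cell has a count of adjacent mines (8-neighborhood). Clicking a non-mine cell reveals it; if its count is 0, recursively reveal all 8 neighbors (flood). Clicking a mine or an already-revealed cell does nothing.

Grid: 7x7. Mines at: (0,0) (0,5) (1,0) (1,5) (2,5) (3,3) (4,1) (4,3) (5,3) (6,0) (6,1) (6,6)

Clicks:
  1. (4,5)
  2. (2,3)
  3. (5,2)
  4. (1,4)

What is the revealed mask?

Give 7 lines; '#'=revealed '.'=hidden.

Click 1 (4,5) count=0: revealed 9 new [(3,4) (3,5) (3,6) (4,4) (4,5) (4,6) (5,4) (5,5) (5,6)] -> total=9
Click 2 (2,3) count=1: revealed 1 new [(2,3)] -> total=10
Click 3 (5,2) count=4: revealed 1 new [(5,2)] -> total=11
Click 4 (1,4) count=3: revealed 1 new [(1,4)] -> total=12

Answer: .......
....#..
...#...
....###
....###
..#.###
.......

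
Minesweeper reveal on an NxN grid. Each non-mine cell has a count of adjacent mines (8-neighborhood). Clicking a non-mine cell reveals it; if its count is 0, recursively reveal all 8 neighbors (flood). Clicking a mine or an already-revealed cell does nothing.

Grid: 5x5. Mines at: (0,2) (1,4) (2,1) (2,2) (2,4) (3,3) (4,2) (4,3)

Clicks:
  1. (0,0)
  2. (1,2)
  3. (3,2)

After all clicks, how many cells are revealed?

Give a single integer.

Click 1 (0,0) count=0: revealed 4 new [(0,0) (0,1) (1,0) (1,1)] -> total=4
Click 2 (1,2) count=3: revealed 1 new [(1,2)] -> total=5
Click 3 (3,2) count=5: revealed 1 new [(3,2)] -> total=6

Answer: 6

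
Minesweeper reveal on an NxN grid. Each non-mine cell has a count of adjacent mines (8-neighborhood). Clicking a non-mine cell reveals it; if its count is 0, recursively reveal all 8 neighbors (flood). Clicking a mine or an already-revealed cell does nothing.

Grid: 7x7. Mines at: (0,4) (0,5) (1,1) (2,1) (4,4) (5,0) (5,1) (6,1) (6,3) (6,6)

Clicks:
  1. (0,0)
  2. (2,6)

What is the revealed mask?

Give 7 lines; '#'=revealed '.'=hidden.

Click 1 (0,0) count=1: revealed 1 new [(0,0)] -> total=1
Click 2 (2,6) count=0: revealed 19 new [(1,2) (1,3) (1,4) (1,5) (1,6) (2,2) (2,3) (2,4) (2,5) (2,6) (3,2) (3,3) (3,4) (3,5) (3,6) (4,5) (4,6) (5,5) (5,6)] -> total=20

Answer: #......
..#####
..#####
..#####
.....##
.....##
.......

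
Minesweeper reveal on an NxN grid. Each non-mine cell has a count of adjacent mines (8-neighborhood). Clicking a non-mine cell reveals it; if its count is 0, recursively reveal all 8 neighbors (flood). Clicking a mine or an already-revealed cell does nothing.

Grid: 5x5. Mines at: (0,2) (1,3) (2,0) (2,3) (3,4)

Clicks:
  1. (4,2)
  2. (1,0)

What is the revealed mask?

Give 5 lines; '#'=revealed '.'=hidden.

Answer: .....
#....
.....
####.
####.

Derivation:
Click 1 (4,2) count=0: revealed 8 new [(3,0) (3,1) (3,2) (3,3) (4,0) (4,1) (4,2) (4,3)] -> total=8
Click 2 (1,0) count=1: revealed 1 new [(1,0)] -> total=9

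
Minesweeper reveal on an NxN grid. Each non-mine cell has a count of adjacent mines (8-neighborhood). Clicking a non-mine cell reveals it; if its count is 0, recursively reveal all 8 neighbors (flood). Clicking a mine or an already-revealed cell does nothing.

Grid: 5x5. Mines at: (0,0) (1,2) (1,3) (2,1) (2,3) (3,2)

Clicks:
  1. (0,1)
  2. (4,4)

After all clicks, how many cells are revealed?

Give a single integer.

Answer: 5

Derivation:
Click 1 (0,1) count=2: revealed 1 new [(0,1)] -> total=1
Click 2 (4,4) count=0: revealed 4 new [(3,3) (3,4) (4,3) (4,4)] -> total=5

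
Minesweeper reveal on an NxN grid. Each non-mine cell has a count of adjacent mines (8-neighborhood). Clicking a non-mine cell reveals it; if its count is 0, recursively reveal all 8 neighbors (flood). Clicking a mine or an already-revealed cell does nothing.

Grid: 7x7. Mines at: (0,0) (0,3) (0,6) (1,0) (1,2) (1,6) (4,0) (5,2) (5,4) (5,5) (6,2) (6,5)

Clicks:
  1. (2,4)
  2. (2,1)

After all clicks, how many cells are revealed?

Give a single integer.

Answer: 21

Derivation:
Click 1 (2,4) count=0: revealed 21 new [(1,3) (1,4) (1,5) (2,1) (2,2) (2,3) (2,4) (2,5) (2,6) (3,1) (3,2) (3,3) (3,4) (3,5) (3,6) (4,1) (4,2) (4,3) (4,4) (4,5) (4,6)] -> total=21
Click 2 (2,1) count=2: revealed 0 new [(none)] -> total=21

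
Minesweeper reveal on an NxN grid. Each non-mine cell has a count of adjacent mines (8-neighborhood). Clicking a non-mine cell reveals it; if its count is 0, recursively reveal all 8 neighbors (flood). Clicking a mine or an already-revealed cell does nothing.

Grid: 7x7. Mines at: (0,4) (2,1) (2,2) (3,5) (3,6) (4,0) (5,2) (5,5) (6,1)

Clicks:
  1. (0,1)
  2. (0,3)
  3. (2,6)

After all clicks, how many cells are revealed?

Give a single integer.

Answer: 9

Derivation:
Click 1 (0,1) count=0: revealed 8 new [(0,0) (0,1) (0,2) (0,3) (1,0) (1,1) (1,2) (1,3)] -> total=8
Click 2 (0,3) count=1: revealed 0 new [(none)] -> total=8
Click 3 (2,6) count=2: revealed 1 new [(2,6)] -> total=9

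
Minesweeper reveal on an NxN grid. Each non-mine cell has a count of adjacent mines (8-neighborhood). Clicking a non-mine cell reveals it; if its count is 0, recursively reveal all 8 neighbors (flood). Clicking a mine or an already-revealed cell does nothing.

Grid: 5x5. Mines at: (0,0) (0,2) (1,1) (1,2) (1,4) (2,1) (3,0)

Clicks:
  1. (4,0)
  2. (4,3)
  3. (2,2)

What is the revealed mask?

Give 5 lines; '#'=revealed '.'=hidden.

Click 1 (4,0) count=1: revealed 1 new [(4,0)] -> total=1
Click 2 (4,3) count=0: revealed 11 new [(2,2) (2,3) (2,4) (3,1) (3,2) (3,3) (3,4) (4,1) (4,2) (4,3) (4,4)] -> total=12
Click 3 (2,2) count=3: revealed 0 new [(none)] -> total=12

Answer: .....
.....
..###
.####
#####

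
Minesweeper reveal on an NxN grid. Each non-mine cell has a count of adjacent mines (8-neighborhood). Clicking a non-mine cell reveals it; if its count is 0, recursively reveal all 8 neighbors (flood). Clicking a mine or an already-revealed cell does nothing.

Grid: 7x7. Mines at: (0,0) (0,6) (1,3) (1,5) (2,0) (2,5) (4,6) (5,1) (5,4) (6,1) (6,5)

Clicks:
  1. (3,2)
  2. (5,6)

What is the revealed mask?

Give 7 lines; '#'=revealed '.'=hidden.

Answer: .......
.......
.####..
.####..
.####..
......#
.......

Derivation:
Click 1 (3,2) count=0: revealed 12 new [(2,1) (2,2) (2,3) (2,4) (3,1) (3,2) (3,3) (3,4) (4,1) (4,2) (4,3) (4,4)] -> total=12
Click 2 (5,6) count=2: revealed 1 new [(5,6)] -> total=13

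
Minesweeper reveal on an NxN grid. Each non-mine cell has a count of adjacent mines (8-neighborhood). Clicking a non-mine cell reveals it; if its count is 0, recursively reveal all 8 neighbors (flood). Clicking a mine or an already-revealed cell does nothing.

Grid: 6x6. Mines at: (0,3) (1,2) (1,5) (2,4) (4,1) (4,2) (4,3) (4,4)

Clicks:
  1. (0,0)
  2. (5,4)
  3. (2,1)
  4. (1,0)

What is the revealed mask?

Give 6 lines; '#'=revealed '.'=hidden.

Answer: ##....
##....
##....
##....
......
....#.

Derivation:
Click 1 (0,0) count=0: revealed 8 new [(0,0) (0,1) (1,0) (1,1) (2,0) (2,1) (3,0) (3,1)] -> total=8
Click 2 (5,4) count=2: revealed 1 new [(5,4)] -> total=9
Click 3 (2,1) count=1: revealed 0 new [(none)] -> total=9
Click 4 (1,0) count=0: revealed 0 new [(none)] -> total=9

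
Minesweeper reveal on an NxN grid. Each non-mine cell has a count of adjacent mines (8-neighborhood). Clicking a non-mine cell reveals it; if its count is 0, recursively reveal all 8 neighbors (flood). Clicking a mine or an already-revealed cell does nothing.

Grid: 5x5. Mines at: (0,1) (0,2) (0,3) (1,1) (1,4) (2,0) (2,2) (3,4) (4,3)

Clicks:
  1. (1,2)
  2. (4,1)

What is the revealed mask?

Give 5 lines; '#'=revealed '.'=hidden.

Answer: .....
..#..
.....
###..
###..

Derivation:
Click 1 (1,2) count=5: revealed 1 new [(1,2)] -> total=1
Click 2 (4,1) count=0: revealed 6 new [(3,0) (3,1) (3,2) (4,0) (4,1) (4,2)] -> total=7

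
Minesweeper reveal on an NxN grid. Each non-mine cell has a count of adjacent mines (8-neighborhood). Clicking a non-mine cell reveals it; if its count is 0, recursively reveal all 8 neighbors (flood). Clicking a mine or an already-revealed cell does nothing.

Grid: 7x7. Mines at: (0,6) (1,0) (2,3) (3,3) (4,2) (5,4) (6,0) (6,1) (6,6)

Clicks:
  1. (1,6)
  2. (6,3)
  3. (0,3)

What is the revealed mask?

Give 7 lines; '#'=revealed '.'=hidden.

Answer: .#####.
.######
.......
.......
.......
.......
...#...

Derivation:
Click 1 (1,6) count=1: revealed 1 new [(1,6)] -> total=1
Click 2 (6,3) count=1: revealed 1 new [(6,3)] -> total=2
Click 3 (0,3) count=0: revealed 10 new [(0,1) (0,2) (0,3) (0,4) (0,5) (1,1) (1,2) (1,3) (1,4) (1,5)] -> total=12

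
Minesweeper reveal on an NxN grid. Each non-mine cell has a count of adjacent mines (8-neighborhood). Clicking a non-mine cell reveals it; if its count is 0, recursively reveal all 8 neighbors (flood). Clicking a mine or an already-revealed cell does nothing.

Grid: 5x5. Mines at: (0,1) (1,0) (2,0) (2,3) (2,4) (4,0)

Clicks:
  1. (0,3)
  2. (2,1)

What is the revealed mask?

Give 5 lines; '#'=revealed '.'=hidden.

Answer: ..###
..###
.#...
.....
.....

Derivation:
Click 1 (0,3) count=0: revealed 6 new [(0,2) (0,3) (0,4) (1,2) (1,3) (1,4)] -> total=6
Click 2 (2,1) count=2: revealed 1 new [(2,1)] -> total=7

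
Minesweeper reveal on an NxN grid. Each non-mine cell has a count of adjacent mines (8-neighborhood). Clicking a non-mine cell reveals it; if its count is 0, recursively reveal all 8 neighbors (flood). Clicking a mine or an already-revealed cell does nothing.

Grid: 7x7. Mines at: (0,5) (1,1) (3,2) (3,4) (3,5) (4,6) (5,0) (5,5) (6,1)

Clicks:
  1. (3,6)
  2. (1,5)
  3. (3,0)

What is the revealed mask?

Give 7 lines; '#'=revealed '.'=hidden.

Answer: .......
.....#.
##.....
##....#
##.....
.......
.......

Derivation:
Click 1 (3,6) count=2: revealed 1 new [(3,6)] -> total=1
Click 2 (1,5) count=1: revealed 1 new [(1,5)] -> total=2
Click 3 (3,0) count=0: revealed 6 new [(2,0) (2,1) (3,0) (3,1) (4,0) (4,1)] -> total=8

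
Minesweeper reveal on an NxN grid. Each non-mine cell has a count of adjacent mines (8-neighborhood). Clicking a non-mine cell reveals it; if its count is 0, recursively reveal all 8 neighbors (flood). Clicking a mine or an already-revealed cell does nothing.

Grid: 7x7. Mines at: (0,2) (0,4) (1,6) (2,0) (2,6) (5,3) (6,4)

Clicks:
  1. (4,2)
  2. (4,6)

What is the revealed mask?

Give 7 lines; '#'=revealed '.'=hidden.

Click 1 (4,2) count=1: revealed 1 new [(4,2)] -> total=1
Click 2 (4,6) count=0: revealed 34 new [(1,1) (1,2) (1,3) (1,4) (1,5) (2,1) (2,2) (2,3) (2,4) (2,5) (3,0) (3,1) (3,2) (3,3) (3,4) (3,5) (3,6) (4,0) (4,1) (4,3) (4,4) (4,5) (4,6) (5,0) (5,1) (5,2) (5,4) (5,5) (5,6) (6,0) (6,1) (6,2) (6,5) (6,6)] -> total=35

Answer: .......
.#####.
.#####.
#######
#######
###.###
###..##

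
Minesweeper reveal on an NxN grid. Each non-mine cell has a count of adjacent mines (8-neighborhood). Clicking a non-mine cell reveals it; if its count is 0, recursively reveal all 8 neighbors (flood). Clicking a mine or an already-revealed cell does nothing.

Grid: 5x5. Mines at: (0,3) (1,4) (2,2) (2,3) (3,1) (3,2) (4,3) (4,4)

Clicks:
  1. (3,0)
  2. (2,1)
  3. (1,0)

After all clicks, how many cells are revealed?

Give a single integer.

Answer: 9

Derivation:
Click 1 (3,0) count=1: revealed 1 new [(3,0)] -> total=1
Click 2 (2,1) count=3: revealed 1 new [(2,1)] -> total=2
Click 3 (1,0) count=0: revealed 7 new [(0,0) (0,1) (0,2) (1,0) (1,1) (1,2) (2,0)] -> total=9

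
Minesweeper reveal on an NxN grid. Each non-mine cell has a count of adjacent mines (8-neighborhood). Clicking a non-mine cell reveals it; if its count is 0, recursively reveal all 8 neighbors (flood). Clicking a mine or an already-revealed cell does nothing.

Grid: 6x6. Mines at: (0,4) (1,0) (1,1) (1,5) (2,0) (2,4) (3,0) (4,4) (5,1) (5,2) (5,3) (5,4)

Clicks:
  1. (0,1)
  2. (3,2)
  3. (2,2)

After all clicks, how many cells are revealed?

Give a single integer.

Answer: 10

Derivation:
Click 1 (0,1) count=2: revealed 1 new [(0,1)] -> total=1
Click 2 (3,2) count=0: revealed 9 new [(2,1) (2,2) (2,3) (3,1) (3,2) (3,3) (4,1) (4,2) (4,3)] -> total=10
Click 3 (2,2) count=1: revealed 0 new [(none)] -> total=10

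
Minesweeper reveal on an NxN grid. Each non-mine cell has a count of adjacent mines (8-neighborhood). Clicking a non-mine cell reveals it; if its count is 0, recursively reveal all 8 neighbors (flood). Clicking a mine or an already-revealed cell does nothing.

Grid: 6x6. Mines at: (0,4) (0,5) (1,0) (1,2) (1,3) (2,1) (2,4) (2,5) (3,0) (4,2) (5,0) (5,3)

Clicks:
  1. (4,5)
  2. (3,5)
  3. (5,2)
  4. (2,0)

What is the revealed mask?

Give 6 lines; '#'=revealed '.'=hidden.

Answer: ......
......
#.....
....##
....##
..#.##

Derivation:
Click 1 (4,5) count=0: revealed 6 new [(3,4) (3,5) (4,4) (4,5) (5,4) (5,5)] -> total=6
Click 2 (3,5) count=2: revealed 0 new [(none)] -> total=6
Click 3 (5,2) count=2: revealed 1 new [(5,2)] -> total=7
Click 4 (2,0) count=3: revealed 1 new [(2,0)] -> total=8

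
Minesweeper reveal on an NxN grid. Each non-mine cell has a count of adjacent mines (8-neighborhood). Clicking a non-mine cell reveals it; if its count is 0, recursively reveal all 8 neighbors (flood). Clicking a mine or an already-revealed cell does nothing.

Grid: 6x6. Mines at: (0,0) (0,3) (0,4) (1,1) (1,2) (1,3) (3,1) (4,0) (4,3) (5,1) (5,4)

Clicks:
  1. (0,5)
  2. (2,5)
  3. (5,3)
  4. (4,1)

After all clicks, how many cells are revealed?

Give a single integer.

Answer: 11

Derivation:
Click 1 (0,5) count=1: revealed 1 new [(0,5)] -> total=1
Click 2 (2,5) count=0: revealed 8 new [(1,4) (1,5) (2,4) (2,5) (3,4) (3,5) (4,4) (4,5)] -> total=9
Click 3 (5,3) count=2: revealed 1 new [(5,3)] -> total=10
Click 4 (4,1) count=3: revealed 1 new [(4,1)] -> total=11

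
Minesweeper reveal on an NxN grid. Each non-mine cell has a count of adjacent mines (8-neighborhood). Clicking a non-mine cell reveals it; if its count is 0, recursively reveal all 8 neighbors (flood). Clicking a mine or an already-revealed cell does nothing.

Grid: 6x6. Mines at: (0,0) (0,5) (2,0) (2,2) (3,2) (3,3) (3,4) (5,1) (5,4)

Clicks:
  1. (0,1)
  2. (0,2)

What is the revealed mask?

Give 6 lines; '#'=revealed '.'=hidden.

Answer: .####.
.####.
......
......
......
......

Derivation:
Click 1 (0,1) count=1: revealed 1 new [(0,1)] -> total=1
Click 2 (0,2) count=0: revealed 7 new [(0,2) (0,3) (0,4) (1,1) (1,2) (1,3) (1,4)] -> total=8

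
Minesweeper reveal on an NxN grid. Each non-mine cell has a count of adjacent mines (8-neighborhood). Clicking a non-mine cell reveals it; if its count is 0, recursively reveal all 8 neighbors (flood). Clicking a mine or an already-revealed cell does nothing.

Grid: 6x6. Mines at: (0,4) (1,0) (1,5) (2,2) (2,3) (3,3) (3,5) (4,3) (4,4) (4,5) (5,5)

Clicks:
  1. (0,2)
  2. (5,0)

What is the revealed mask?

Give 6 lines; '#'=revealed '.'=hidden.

Click 1 (0,2) count=0: revealed 6 new [(0,1) (0,2) (0,3) (1,1) (1,2) (1,3)] -> total=6
Click 2 (5,0) count=0: revealed 11 new [(2,0) (2,1) (3,0) (3,1) (3,2) (4,0) (4,1) (4,2) (5,0) (5,1) (5,2)] -> total=17

Answer: .###..
.###..
##....
###...
###...
###...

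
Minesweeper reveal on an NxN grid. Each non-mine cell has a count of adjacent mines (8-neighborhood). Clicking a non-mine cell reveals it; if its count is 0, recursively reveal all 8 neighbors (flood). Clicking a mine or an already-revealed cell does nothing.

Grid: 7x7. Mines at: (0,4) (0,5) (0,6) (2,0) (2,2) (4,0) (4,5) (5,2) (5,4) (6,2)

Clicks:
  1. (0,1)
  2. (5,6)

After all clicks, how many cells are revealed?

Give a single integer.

Answer: 9

Derivation:
Click 1 (0,1) count=0: revealed 8 new [(0,0) (0,1) (0,2) (0,3) (1,0) (1,1) (1,2) (1,3)] -> total=8
Click 2 (5,6) count=1: revealed 1 new [(5,6)] -> total=9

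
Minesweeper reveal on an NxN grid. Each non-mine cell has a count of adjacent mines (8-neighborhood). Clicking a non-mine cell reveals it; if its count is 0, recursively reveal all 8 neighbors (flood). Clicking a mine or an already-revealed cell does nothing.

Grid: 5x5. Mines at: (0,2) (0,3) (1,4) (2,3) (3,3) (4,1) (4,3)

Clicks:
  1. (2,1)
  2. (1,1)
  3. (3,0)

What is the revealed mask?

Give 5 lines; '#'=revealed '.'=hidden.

Answer: ##...
###..
###..
###..
.....

Derivation:
Click 1 (2,1) count=0: revealed 11 new [(0,0) (0,1) (1,0) (1,1) (1,2) (2,0) (2,1) (2,2) (3,0) (3,1) (3,2)] -> total=11
Click 2 (1,1) count=1: revealed 0 new [(none)] -> total=11
Click 3 (3,0) count=1: revealed 0 new [(none)] -> total=11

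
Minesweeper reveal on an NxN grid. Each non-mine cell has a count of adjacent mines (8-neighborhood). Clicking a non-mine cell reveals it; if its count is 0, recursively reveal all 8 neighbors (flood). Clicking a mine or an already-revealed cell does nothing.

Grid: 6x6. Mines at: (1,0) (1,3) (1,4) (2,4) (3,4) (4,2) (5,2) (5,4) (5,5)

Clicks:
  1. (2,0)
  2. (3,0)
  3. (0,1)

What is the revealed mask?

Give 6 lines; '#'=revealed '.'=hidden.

Answer: .#....
......
##....
##....
##....
##....

Derivation:
Click 1 (2,0) count=1: revealed 1 new [(2,0)] -> total=1
Click 2 (3,0) count=0: revealed 7 new [(2,1) (3,0) (3,1) (4,0) (4,1) (5,0) (5,1)] -> total=8
Click 3 (0,1) count=1: revealed 1 new [(0,1)] -> total=9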